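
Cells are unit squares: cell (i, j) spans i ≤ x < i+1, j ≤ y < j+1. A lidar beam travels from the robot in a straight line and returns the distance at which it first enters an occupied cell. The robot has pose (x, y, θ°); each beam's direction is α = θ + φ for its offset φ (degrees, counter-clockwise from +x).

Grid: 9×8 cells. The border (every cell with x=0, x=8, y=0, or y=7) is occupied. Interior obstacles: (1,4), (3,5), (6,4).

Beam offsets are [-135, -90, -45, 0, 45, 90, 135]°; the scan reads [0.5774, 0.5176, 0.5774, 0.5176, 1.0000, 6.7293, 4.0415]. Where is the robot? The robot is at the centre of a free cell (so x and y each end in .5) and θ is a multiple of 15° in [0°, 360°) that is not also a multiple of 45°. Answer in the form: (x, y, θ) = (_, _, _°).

The pose lattice has 39·16 = 624 candidates. Test each by forward raycasting.
  (6.5, 6.5, 165°): beam 1 = 1.0000 ≠ 0.5774 ✗
  (5.5, 3.5, 75°): beam 1 = 2.8868 ≠ 0.5774 ✗
  (6.5, 1.5, 150°): beam 1 = 1.5529 ≠ 0.5774 ✗
  (6.5, 6.5, 120°): beam 1 = 1.5529 ≠ 0.5774 ✗
  (5.5, 4.5, 165°): beam 2 = 2.5882 ≠ 0.5176 ✗
  …
  (1.5, 1.5, 285°): r_1=0.5774, r_2=0.5176, r_3=0.5774, r_4=0.5176, r_5=1.0000, r_6=6.7293, r_7=4.0415 — all match ✓
No second candidate reproduces the full scan.

(x, y, θ) = (1.5, 1.5, 285°)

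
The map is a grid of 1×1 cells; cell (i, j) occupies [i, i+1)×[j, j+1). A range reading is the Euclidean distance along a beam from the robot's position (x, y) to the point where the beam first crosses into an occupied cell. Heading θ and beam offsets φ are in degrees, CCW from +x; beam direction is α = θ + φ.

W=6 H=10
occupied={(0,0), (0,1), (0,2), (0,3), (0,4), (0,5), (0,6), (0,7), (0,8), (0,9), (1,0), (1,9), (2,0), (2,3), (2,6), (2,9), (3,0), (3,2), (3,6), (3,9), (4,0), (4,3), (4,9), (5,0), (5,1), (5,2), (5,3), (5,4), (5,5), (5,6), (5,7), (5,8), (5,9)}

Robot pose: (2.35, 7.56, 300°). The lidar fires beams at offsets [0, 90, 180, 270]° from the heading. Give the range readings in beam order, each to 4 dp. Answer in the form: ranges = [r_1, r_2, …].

beam 1: φ=0°, α=300°
  dir = (cos 300°, sin 300°) = (0.5000, -0.8660); from cell (2,7)
  next x-line at t=1.3000, next y-line at t=0.6466; Δt_x=2.0000, Δt_y=1.1547
    y: enter (2,6) at t=0.6466 ← occupied
  → r_1 = 0.6466
beam 2: φ=90°, α=30°
  dir = (cos 30°, sin 30°) = (0.8660, 0.5000); from cell (2,7)
  next x-line at t=0.7506, next y-line at t=0.8800; Δt_x=1.1547, Δt_y=2.0000
    x: enter (3,7) at t=0.7506
    y: enter (3,8) at t=0.8800
    x: enter (4,8) at t=1.9053
    y: enter (4,9) at t=2.8800 ← occupied
  → r_2 = 2.8800
beam 3: φ=180°, α=120°
  dir = (cos 120°, sin 120°) = (-0.5000, 0.8660); from cell (2,7)
  next x-line at t=0.7000, next y-line at t=0.5081; Δt_x=2.0000, Δt_y=1.1547
    y: enter (2,8) at t=0.5081
    x: enter (1,8) at t=0.7000
    y: enter (1,9) at t=1.6628 ← occupied
  → r_3 = 1.6628
beam 4: φ=270°, α=210°
  dir = (cos 210°, sin 210°) = (-0.8660, -0.5000); from cell (2,7)
  next x-line at t=0.4041, next y-line at t=1.1200; Δt_x=1.1547, Δt_y=2.0000
    x: enter (1,7) at t=0.4041
    y: enter (1,6) at t=1.1200
    x: enter (0,6) at t=1.5588 ← occupied
  → r_4 = 1.5588

ranges = [0.6466, 2.8800, 1.6628, 1.5588]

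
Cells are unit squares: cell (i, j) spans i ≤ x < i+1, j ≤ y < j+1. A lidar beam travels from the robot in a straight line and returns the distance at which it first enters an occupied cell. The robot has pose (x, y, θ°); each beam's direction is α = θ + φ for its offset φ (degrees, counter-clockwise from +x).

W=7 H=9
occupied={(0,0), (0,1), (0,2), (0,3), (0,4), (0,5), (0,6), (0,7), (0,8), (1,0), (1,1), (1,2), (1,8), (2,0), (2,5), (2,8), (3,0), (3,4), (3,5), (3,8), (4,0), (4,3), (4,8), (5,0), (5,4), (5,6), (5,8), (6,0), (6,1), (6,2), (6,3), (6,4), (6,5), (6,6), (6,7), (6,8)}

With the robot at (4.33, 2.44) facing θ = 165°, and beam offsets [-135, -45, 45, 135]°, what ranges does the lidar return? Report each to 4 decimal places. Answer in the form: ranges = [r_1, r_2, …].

beam 1: φ=-135°, α=30°
  dir = (cos 30°, sin 30°) = (0.8660, 0.5000); from cell (4,2)
  next x-line at t=0.7736, next y-line at t=1.1200; Δt_x=1.1547, Δt_y=2.0000
    x: enter (5,2) at t=0.7736
    y: enter (5,3) at t=1.1200
    x: enter (6,3) at t=1.9283 ← occupied
  → r_1 = 1.9283
beam 2: φ=-45°, α=120°
  dir = (cos 120°, sin 120°) = (-0.5000, 0.8660); from cell (4,2)
  next x-line at t=0.6600, next y-line at t=0.6466; Δt_x=2.0000, Δt_y=1.1547
    y: enter (4,3) at t=0.6466 ← occupied
  → r_2 = 0.6466
beam 3: φ=45°, α=210°
  dir = (cos 210°, sin 210°) = (-0.8660, -0.5000); from cell (4,2)
  next x-line at t=0.3811, next y-line at t=0.8800; Δt_x=1.1547, Δt_y=2.0000
    x: enter (3,2) at t=0.3811
    y: enter (3,1) at t=0.8800
    x: enter (2,1) at t=1.5358
    x: enter (1,1) at t=2.6905 ← occupied
  → r_3 = 2.6905
beam 4: φ=135°, α=300°
  dir = (cos 300°, sin 300°) = (0.5000, -0.8660); from cell (4,2)
  next x-line at t=1.3400, next y-line at t=0.5081; Δt_x=2.0000, Δt_y=1.1547
    y: enter (4,1) at t=0.5081
    x: enter (5,1) at t=1.3400
    y: enter (5,0) at t=1.6628 ← occupied
  → r_4 = 1.6628

ranges = [1.9283, 0.6466, 2.6905, 1.6628]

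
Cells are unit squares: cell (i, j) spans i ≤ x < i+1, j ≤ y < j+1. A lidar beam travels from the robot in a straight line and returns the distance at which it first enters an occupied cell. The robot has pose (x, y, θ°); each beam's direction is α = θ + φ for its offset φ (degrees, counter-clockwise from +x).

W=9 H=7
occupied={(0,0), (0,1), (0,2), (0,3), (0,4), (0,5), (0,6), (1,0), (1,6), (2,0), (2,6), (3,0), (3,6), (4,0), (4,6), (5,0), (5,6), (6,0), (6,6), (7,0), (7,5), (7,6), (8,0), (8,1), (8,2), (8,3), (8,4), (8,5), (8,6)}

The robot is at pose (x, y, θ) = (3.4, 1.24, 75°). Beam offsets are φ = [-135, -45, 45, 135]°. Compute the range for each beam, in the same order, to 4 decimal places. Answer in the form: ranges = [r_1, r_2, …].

ranges = [0.2771, 5.3116, 4.8000, 0.4800]

beam 1: φ=-135°, α=300°
  dir = (cos 300°, sin 300°) = (0.5000, -0.8660); from cell (3,1)
  next x-line at t=1.2000, next y-line at t=0.2771; Δt_x=2.0000, Δt_y=1.1547
    y: enter (3,0) at t=0.2771 ← occupied
  → r_1 = 0.2771
beam 2: φ=-45°, α=30°
  dir = (cos 30°, sin 30°) = (0.8660, 0.5000); from cell (3,1)
  next x-line at t=0.6928, next y-line at t=1.5200; Δt_x=1.1547, Δt_y=2.0000
    x: enter (4,1) at t=0.6928
    y: enter (4,2) at t=1.5200
    x: enter (5,2) at t=1.8475
    x: enter (6,2) at t=3.0022
    y: enter (6,3) at t=3.5200
    x: enter (7,3) at t=4.1569
    x: enter (8,3) at t=5.3116 ← occupied
  → r_2 = 5.3116
beam 3: φ=45°, α=120°
  dir = (cos 120°, sin 120°) = (-0.5000, 0.8660); from cell (3,1)
  next x-line at t=0.8000, next y-line at t=0.8776; Δt_x=2.0000, Δt_y=1.1547
    x: enter (2,1) at t=0.8000
    y: enter (2,2) at t=0.8776
    y: enter (2,3) at t=2.0323
    x: enter (1,3) at t=2.8000
    y: enter (1,4) at t=3.1870
    y: enter (1,5) at t=4.3417
    x: enter (0,5) at t=4.8000 ← occupied
  → r_3 = 4.8000
beam 4: φ=135°, α=210°
  dir = (cos 210°, sin 210°) = (-0.8660, -0.5000); from cell (3,1)
  next x-line at t=0.4619, next y-line at t=0.4800; Δt_x=1.1547, Δt_y=2.0000
    x: enter (2,1) at t=0.4619
    y: enter (2,0) at t=0.4800 ← occupied
  → r_4 = 0.4800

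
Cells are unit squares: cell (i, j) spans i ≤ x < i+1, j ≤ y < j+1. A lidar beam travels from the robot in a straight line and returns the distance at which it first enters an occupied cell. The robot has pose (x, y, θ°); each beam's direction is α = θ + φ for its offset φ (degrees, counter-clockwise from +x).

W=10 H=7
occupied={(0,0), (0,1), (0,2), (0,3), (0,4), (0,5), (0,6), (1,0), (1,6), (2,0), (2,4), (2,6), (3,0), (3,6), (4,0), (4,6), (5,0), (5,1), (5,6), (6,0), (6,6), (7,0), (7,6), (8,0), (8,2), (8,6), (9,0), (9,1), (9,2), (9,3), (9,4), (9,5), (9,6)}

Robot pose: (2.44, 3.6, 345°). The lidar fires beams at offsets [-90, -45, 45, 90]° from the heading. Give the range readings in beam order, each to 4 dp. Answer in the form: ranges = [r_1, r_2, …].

ranges = [2.6917, 3.0022, 4.8000, 0.4141]

beam 1: φ=-90°, α=255°
  d=(-0.2588,-0.9659)  start (2,3)  tX=1.7000 tY=0.6212  stride 1/|dx|=3.8637 1/|dy|=1.0353
    cross y-line → (2,2), t=0.6212
    cross y-line → (2,1), t=1.6564
    cross x-line → (1,1), t=1.7000
    cross y-line → (1,0), t=2.6917 (wall)
  → r_1 = 2.6917
beam 2: φ=-45°, α=300°
  d=(0.5000,-0.8660)  start (2,3)  tX=1.1200 tY=0.6928  stride 1/|dx|=2.0000 1/|dy|=1.1547
    cross y-line → (2,2), t=0.6928
    cross x-line → (3,2), t=1.1200
    cross y-line → (3,1), t=1.8475
    cross y-line → (3,0), t=3.0022 (wall)
  → r_2 = 3.0022
beam 3: φ=45°, α=30°
  d=(0.8660,0.5000)  start (2,3)  tX=0.6466 tY=0.8000  stride 1/|dx|=1.1547 1/|dy|=2.0000
    cross x-line → (3,3), t=0.6466
    cross y-line → (3,4), t=0.8000
    cross x-line → (4,4), t=1.8013
    cross y-line → (4,5), t=2.8000
    cross x-line → (5,5), t=2.9560
    cross x-line → (6,5), t=4.1107
    cross y-line → (6,6), t=4.8000 (wall)
  → r_3 = 4.8000
beam 4: φ=90°, α=75°
  d=(0.2588,0.9659)  start (2,3)  tX=2.1637 tY=0.4141  stride 1/|dx|=3.8637 1/|dy|=1.0353
    cross y-line → (2,4), t=0.4141 (wall)
  → r_4 = 0.4141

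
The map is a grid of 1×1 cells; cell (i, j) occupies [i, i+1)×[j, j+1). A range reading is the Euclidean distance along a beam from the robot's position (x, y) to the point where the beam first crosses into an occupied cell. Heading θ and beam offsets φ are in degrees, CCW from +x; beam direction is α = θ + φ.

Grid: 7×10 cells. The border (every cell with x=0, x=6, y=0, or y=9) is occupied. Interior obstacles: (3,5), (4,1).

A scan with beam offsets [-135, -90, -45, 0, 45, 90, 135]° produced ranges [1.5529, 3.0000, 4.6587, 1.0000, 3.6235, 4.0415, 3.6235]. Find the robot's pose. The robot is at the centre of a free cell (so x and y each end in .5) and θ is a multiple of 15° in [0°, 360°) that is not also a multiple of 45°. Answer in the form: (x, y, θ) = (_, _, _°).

The pose lattice has 38·16 = 608 candidates. Test each by forward raycasting.
  (4.5, 2.5, 210°): beam 1 = 5.7956 ≠ 1.5529 ✗
  (2.5, 5.5, 150°): beam 1 = 0.5176 ≠ 1.5529 ✗
  (4.5, 8.5, 210°): beam 1 = 0.5176 ≠ 1.5529 ✗
  (5.5, 3.5, 300°): beam 1 = 4.6587 ≠ 1.5529 ✗
  …
  (4.5, 4.5, 150°): r_1=1.5529, r_2=3.0000, r_3=4.6587, r_4=1.0000, r_5=3.6235, r_6=4.0415, r_7=3.6235 — all match ✓
Only this pose fits every beam.

(x, y, θ) = (4.5, 4.5, 150°)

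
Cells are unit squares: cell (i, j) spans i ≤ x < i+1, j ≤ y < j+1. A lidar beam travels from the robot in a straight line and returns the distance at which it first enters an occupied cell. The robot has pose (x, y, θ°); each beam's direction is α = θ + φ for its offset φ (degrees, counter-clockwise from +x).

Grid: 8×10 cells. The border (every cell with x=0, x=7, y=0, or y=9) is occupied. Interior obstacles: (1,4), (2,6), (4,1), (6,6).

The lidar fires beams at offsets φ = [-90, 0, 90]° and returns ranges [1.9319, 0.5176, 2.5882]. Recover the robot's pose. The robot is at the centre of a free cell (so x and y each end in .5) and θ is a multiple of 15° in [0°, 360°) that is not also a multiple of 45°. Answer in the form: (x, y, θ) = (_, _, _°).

(x, y, θ) = (3.5, 8.5, 105°)

The pose lattice has 44·16 = 704 candidates. Test each by forward raycasting.
  (2.5, 8.5, 330°): beam 1 = 3.0000 ≠ 1.9319 ✗
  (1.5, 2.5, 150°): beam 1 = 7.5056 ≠ 1.9319 ✗
  (2.5, 1.5, 240°): beam 1 = 1.7321 ≠ 1.9319 ✗
  (3.5, 7.5, 120°): beam 1 = 3.0000 ≠ 1.9319 ✗
  …
  (3.5, 8.5, 105°): r_1=1.9319, r_2=0.5176, r_3=2.5882 — all match ✓
Unique over the lattice → pose = (3.5, 8.5, 105°).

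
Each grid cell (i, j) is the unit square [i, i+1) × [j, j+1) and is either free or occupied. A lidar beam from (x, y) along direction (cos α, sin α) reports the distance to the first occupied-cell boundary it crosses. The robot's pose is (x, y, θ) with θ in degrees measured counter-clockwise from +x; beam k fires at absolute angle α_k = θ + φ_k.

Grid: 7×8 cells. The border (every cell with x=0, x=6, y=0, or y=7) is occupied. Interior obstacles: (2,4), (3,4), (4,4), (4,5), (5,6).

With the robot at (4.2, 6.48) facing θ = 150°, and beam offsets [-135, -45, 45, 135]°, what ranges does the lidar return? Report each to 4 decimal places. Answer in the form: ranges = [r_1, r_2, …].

beam 1: φ=-135°, α=15°
  direction (0.9659, 0.2588); cell (4,6); t to first gridline: x 0.8282, y 2.0091 (then +1.0353 / +3.8637)
    (5,6) via x @ 0.8282  # hit
  → r_1 = 0.8282
beam 2: φ=-45°, α=105°
  direction (-0.2588, 0.9659); cell (4,6); t to first gridline: x 0.7727, y 0.5383 (then +3.8637 / +1.0353)
    (4,7) via y @ 0.5383  # hit
  → r_2 = 0.5383
beam 3: φ=45°, α=195°
  direction (-0.9659, -0.2588); cell (4,6); t to first gridline: x 0.2071, y 1.8546 (then +1.0353 / +3.8637)
    (3,6) via x @ 0.2071
    (2,6) via x @ 1.2423
    (2,5) via y @ 1.8546
    (1,5) via x @ 2.2776
    (0,5) via x @ 3.3129  # hit
  → r_3 = 3.3129
beam 4: φ=135°, α=285°
  direction (0.2588, -0.9659); cell (4,6); t to first gridline: x 3.0910, y 0.4969 (then +3.8637 / +1.0353)
    (4,5) via y @ 0.4969  # hit
  → r_4 = 0.4969

ranges = [0.8282, 0.5383, 3.3129, 0.4969]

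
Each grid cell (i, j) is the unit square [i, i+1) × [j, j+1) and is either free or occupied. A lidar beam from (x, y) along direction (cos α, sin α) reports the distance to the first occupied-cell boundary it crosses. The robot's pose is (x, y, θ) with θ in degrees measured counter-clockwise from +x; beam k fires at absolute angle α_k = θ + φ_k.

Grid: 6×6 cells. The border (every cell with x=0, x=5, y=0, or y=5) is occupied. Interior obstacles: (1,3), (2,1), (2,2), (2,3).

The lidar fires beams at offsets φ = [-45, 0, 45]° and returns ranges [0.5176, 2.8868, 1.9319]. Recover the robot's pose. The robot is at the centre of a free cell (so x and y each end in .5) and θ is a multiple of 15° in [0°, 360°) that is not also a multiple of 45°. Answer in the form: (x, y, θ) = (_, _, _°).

(x, y, θ) = (2.5, 4.5, 330°)

Candidates: 12 free-cell centres × 16 headings = 192 poses. Raycast each; keep the one whose scan matches to 4 dp.
  (2.5, 4.5, 150°): beam 2 = 1.0000 ≠ 2.8868 ✗
  (4.5, 1.5, 345°): beam 1 = 0.5774 ≠ 0.5176 ✗
  (4.5, 4.5, 30°): beam 2 = 0.5774 ≠ 2.8868 ✗
  …
  (2.5, 4.5, 330°): r_1=0.5176, r_2=2.8868, r_3=1.9319 — all match ✓
Only this pose fits every beam.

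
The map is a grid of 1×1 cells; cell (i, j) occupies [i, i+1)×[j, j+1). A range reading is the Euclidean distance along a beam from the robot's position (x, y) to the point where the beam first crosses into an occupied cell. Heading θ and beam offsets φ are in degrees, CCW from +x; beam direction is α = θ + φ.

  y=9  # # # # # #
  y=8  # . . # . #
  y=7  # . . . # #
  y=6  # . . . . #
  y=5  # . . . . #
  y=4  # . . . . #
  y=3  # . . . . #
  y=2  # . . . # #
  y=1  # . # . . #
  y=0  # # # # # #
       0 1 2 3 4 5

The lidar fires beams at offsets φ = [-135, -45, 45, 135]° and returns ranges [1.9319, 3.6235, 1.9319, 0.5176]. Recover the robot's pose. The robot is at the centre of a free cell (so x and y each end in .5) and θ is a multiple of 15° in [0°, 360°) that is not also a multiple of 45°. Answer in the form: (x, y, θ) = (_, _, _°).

The pose lattice has 28·16 = 448 candidates. Test each by forward raycasting.
  (3.5, 3.5, 300°): beam 1 = 2.5882 ≠ 1.9319 ✗
  (2.5, 6.5, 345°): beam 1 = 1.7321 ≠ 1.9319 ✗
  (4.5, 8.5, 330°): beam 1 = 0.5176 ≠ 1.9319 ✗
  …
  (1.5, 3.5, 60°): r_1=1.9319, r_2=3.6235, r_3=1.9319, r_4=0.5176 — all match ✓
Only this pose fits every beam.

(x, y, θ) = (1.5, 3.5, 60°)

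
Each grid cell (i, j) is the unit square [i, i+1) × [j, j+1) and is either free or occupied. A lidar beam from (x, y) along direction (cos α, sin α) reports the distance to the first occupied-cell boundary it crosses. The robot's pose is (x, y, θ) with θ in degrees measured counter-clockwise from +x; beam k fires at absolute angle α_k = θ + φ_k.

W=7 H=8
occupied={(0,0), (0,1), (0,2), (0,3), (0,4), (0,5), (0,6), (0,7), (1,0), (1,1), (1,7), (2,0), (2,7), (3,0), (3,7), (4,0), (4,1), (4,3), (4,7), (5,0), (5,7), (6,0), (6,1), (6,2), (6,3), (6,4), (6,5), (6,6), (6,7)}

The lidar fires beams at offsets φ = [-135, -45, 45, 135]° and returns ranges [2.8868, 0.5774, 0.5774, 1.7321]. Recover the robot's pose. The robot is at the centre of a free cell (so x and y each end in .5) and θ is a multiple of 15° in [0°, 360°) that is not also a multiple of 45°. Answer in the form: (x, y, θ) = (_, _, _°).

Enumerate (i+0.5, j+0.5, θ) over the 27 free cells and 16 admissible headings. For each, cast all 4 beams and compare to the given ranges.
  (5.5, 2.5, 165°): beam 1 = 0.5774 ≠ 2.8868 ✗
  (3.5, 6.5, 30°): beam 1 = 5.6940 ≠ 2.8868 ✗
  (4.5, 2.5, 60°): beam 1 = 0.5176 ≠ 2.8868 ✗
  (2.5, 4.5, 345°): beam 1 = 1.7321 ≠ 2.8868 ✗
  …
  (3.5, 1.5, 285°): r_1=2.8868, r_2=0.5774, r_3=0.5774, r_4=1.7321 — all match ✓
No second candidate reproduces the full scan.

(x, y, θ) = (3.5, 1.5, 285°)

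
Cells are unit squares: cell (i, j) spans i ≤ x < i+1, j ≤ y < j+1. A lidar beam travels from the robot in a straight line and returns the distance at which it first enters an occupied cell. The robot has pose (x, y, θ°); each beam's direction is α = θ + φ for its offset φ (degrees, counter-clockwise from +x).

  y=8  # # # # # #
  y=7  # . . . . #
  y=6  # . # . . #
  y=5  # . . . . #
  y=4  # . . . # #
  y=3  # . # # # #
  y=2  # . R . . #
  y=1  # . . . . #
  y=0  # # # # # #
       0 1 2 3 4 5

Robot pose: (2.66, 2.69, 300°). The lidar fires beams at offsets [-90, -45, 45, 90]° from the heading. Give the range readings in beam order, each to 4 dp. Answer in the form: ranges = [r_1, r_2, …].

ranges = [1.9168, 1.7496, 2.4225, 0.6200]

beam 1: φ=-90°, α=210°
  cosα=-0.8660 sinα=-0.5000 | (2,2) | tMaxX 0.7621 tMaxY 1.3800 | tΔX 1.1547 tΔY 2.0000
    t=0.7621 [x] (1,2)
    t=1.3800 [y] (1,1)
    t=1.9168 [x] (0,1) — stop
  → r_1 = 1.9168
beam 2: φ=-45°, α=255°
  cosα=-0.2588 sinα=-0.9659 | (2,2) | tMaxX 2.5500 tMaxY 0.7143 | tΔX 3.8637 tΔY 1.0353
    t=0.7143 [y] (2,1)
    t=1.7496 [y] (2,0) — stop
  → r_2 = 1.7496
beam 3: φ=45°, α=345°
  cosα=0.9659 sinα=-0.2588 | (2,2) | tMaxX 0.3520 tMaxY 2.6660 | tΔX 1.0353 tΔY 3.8637
    t=0.3520 [x] (3,2)
    t=1.3873 [x] (4,2)
    t=2.4225 [x] (5,2) — stop
  → r_3 = 2.4225
beam 4: φ=90°, α=30°
  cosα=0.8660 sinα=0.5000 | (2,2) | tMaxX 0.3926 tMaxY 0.6200 | tΔX 1.1547 tΔY 2.0000
    t=0.3926 [x] (3,2)
    t=0.6200 [y] (3,3) — stop
  → r_4 = 0.6200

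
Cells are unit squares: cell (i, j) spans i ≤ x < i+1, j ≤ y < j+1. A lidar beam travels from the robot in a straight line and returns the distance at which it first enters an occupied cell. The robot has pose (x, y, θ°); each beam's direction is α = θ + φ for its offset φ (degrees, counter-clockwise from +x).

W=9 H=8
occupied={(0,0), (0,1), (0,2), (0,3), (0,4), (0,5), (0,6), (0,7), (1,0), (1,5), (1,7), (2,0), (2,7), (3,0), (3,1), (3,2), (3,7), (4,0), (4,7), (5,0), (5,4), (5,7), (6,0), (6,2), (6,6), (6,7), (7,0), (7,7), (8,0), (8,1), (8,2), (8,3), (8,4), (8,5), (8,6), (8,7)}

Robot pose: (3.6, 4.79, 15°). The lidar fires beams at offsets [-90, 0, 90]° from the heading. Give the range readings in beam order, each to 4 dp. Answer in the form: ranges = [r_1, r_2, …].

beam 1: φ=-90°, α=285°
  dir = (cos 285°, sin 285°) = (0.2588, -0.9659); from cell (3,4)
  next x-line at t=1.5455, next y-line at t=0.8179; Δt_x=3.8637, Δt_y=1.0353
    y: enter (3,3) at t=0.8179
    x: enter (4,3) at t=1.5455
    y: enter (4,2) at t=1.8531
    y: enter (4,1) at t=2.8884
    y: enter (4,0) at t=3.9237 ← occupied
  → r_1 = 3.9237
beam 2: φ=0°, α=15°
  dir = (cos 15°, sin 15°) = (0.9659, 0.2588); from cell (3,4)
  next x-line at t=0.4141, next y-line at t=0.8114; Δt_x=1.0353, Δt_y=3.8637
    x: enter (4,4) at t=0.4141
    y: enter (4,5) at t=0.8114
    x: enter (5,5) at t=1.4494
    x: enter (6,5) at t=2.4847
    x: enter (7,5) at t=3.5199
    x: enter (8,5) at t=4.5552 ← occupied
  → r_2 = 4.5552
beam 3: φ=90°, α=105°
  dir = (cos 105°, sin 105°) = (-0.2588, 0.9659); from cell (3,4)
  next x-line at t=2.3182, next y-line at t=0.2174; Δt_x=3.8637, Δt_y=1.0353
    y: enter (3,5) at t=0.2174
    y: enter (3,6) at t=1.2527
    y: enter (3,7) at t=2.2880 ← occupied
  → r_3 = 2.2880

ranges = [3.9237, 4.5552, 2.2880]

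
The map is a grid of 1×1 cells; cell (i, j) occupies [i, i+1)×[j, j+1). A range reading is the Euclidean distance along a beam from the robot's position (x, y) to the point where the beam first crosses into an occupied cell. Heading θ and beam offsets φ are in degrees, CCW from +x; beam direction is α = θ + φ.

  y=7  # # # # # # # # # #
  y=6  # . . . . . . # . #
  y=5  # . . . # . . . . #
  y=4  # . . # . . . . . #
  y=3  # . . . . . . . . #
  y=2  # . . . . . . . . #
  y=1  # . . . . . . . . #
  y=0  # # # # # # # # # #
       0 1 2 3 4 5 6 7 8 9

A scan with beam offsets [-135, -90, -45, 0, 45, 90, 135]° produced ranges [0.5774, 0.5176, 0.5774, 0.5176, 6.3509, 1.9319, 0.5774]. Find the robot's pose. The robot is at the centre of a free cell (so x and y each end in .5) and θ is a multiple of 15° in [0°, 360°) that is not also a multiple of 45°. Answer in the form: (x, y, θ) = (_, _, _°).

Candidates: 45 free-cell centres × 16 headings = 720 poses. Raycast each; keep the one whose scan matches to 4 dp.
  (5.5, 3.5, 330°): beam 1 = 4.6587 ≠ 0.5774 ✗
  (8.5, 6.5, 105°): beam 5 = 0.5774 ≠ 6.3509 ✗
  (6.5, 3.5, 210°): beam 1 = 2.5882 ≠ 0.5774 ✗
  (1.5, 4.5, 105°): beam 1 = 7.0000 ≠ 0.5774 ✗
  …
  (8.5, 6.5, 195°): r_1=0.5774, r_2=0.5176, r_3=0.5774, r_4=0.5176, r_5=6.3509, r_6=1.9319, r_7=0.5774 — all match ✓
Only this pose fits every beam.

(x, y, θ) = (8.5, 6.5, 195°)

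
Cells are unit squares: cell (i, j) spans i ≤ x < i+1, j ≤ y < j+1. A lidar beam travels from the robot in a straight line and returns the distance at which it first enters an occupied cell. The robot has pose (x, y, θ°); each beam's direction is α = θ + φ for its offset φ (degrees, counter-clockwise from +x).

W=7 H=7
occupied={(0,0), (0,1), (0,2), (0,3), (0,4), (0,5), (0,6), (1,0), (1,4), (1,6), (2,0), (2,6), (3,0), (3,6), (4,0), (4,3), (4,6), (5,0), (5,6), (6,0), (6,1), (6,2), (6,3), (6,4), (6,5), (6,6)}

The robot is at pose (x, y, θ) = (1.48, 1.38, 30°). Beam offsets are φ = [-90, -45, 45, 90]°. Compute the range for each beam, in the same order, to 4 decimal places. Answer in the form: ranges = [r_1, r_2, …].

ranges = [0.4388, 1.4682, 4.7830, 0.9600]

beam 1: φ=-90°, α=300°
  dir = (cos 300°, sin 300°) = (0.5000, -0.8660); from cell (1,1)
  next x-line at t=1.0400, next y-line at t=0.4388; Δt_x=2.0000, Δt_y=1.1547
    y: enter (1,0) at t=0.4388 ← occupied
  → r_1 = 0.4388
beam 2: φ=-45°, α=345°
  dir = (cos 345°, sin 345°) = (0.9659, -0.2588); from cell (1,1)
  next x-line at t=0.5383, next y-line at t=1.4682; Δt_x=1.0353, Δt_y=3.8637
    x: enter (2,1) at t=0.5383
    y: enter (2,0) at t=1.4682 ← occupied
  → r_2 = 1.4682
beam 3: φ=45°, α=75°
  dir = (cos 75°, sin 75°) = (0.2588, 0.9659); from cell (1,1)
  next x-line at t=2.0091, next y-line at t=0.6419; Δt_x=3.8637, Δt_y=1.0353
    y: enter (1,2) at t=0.6419
    y: enter (1,3) at t=1.6771
    x: enter (2,3) at t=2.0091
    y: enter (2,4) at t=2.7124
    y: enter (2,5) at t=3.7477
    y: enter (2,6) at t=4.7830 ← occupied
  → r_3 = 4.7830
beam 4: φ=90°, α=120°
  dir = (cos 120°, sin 120°) = (-0.5000, 0.8660); from cell (1,1)
  next x-line at t=0.9600, next y-line at t=0.7159; Δt_x=2.0000, Δt_y=1.1547
    y: enter (1,2) at t=0.7159
    x: enter (0,2) at t=0.9600 ← occupied
  → r_4 = 0.9600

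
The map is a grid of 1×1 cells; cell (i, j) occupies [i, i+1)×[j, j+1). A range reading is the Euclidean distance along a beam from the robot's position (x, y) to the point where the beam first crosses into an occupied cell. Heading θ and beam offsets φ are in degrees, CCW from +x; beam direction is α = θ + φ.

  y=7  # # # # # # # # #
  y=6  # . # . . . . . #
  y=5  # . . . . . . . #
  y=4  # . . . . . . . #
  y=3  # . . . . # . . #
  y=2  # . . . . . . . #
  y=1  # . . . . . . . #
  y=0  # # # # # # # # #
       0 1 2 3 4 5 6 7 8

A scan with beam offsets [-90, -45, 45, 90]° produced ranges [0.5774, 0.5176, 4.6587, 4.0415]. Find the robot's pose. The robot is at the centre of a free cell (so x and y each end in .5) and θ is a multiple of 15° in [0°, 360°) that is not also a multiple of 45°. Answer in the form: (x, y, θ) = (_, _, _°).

(x, y, θ) = (1.5, 5.5, 240°)

The pose lattice has 40·16 = 640 candidates. Test each by forward raycasting.
  (1.5, 4.5, 120°): beam 1 = 5.0000 ≠ 0.5774 ✗
  (6.5, 5.5, 150°): beam 1 = 1.7321 ≠ 0.5774 ✗
  (7.5, 2.5, 285°): beam 1 = 5.7956 ≠ 0.5774 ✗
  (3.5, 1.5, 30°): beam 2 = 1.9319 ≠ 0.5176 ✗
  (5.5, 4.5, 15°): beam 1 = 0.5176 ≠ 0.5774 ✗
  …
  (1.5, 5.5, 240°): r_1=0.5774, r_2=0.5176, r_3=4.6587, r_4=4.0415 — all match ✓
Only this pose fits every beam.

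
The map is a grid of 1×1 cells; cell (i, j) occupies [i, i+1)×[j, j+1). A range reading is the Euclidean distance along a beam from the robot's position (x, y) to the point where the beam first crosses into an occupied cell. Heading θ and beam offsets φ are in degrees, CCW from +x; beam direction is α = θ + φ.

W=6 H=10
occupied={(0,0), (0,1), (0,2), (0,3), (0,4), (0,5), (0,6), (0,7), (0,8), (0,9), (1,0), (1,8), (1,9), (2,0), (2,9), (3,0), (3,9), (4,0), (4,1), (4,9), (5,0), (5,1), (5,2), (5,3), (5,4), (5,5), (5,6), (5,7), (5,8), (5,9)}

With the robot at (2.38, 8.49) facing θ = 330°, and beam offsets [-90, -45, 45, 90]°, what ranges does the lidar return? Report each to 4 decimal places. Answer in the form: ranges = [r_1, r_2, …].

beam 1: φ=-90°, α=240°
  direction (-0.5000, -0.8660); cell (2,8); t to first gridline: x 0.7600, y 0.5658 (then +2.0000 / +1.1547)
    (2,7) via y @ 0.5658
    (1,7) via x @ 0.7600
    (1,6) via y @ 1.7205
    (0,6) via x @ 2.7600  # hit
  → r_1 = 2.7600
beam 2: φ=-45°, α=285°
  direction (0.2588, -0.9659); cell (2,8); t to first gridline: x 2.3955, y 0.5073 (then +3.8637 / +1.0353)
    (2,7) via y @ 0.5073
    (2,6) via y @ 1.5426
    (3,6) via x @ 2.3955
    (3,5) via y @ 2.5778
    (3,4) via y @ 3.6131
    (3,3) via y @ 4.6484
    (3,2) via y @ 5.6837
    (4,2) via x @ 6.2592
    (4,1) via y @ 6.7189  # hit
  → r_2 = 6.7189
beam 3: φ=45°, α=15°
  direction (0.9659, 0.2588); cell (2,8); t to first gridline: x 0.6419, y 1.9705 (then +1.0353 / +3.8637)
    (3,8) via x @ 0.6419
    (4,8) via x @ 1.6771
    (4,9) via y @ 1.9705  # hit
  → r_3 = 1.9705
beam 4: φ=90°, α=60°
  direction (0.5000, 0.8660); cell (2,8); t to first gridline: x 1.2400, y 0.5889 (then +2.0000 / +1.1547)
    (2,9) via y @ 0.5889  # hit
  → r_4 = 0.5889

ranges = [2.7600, 6.7189, 1.9705, 0.5889]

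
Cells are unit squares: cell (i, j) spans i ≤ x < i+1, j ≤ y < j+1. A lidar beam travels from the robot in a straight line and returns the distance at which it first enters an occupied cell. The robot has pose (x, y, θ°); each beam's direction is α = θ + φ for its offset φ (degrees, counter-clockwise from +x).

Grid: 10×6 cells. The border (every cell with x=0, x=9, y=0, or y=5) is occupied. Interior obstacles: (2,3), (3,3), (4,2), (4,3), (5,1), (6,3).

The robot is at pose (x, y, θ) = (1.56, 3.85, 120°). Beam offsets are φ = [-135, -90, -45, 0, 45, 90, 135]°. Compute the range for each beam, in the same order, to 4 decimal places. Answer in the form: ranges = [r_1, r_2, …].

beam 1: φ=-135°, α=345°
  cosα=0.9659 sinα=-0.2588 | (1,3) | tMaxX 0.4555 tMaxY 3.2841 | tΔX 1.0353 tΔY 3.8637
    t=0.4555 [x] (2,3) — stop
  → r_1 = 0.4555
beam 2: φ=-90°, α=30°
  cosα=0.8660 sinα=0.5000 | (1,3) | tMaxX 0.5081 tMaxY 0.3000 | tΔX 1.1547 tΔY 2.0000
    t=0.3000 [y] (1,4)
    t=0.5081 [x] (2,4)
    t=1.6628 [x] (3,4)
    t=2.3000 [y] (3,5) — stop
  → r_2 = 2.3000
beam 3: φ=-45°, α=75°
  cosα=0.2588 sinα=0.9659 | (1,3) | tMaxX 1.7000 tMaxY 0.1553 | tΔX 3.8637 tΔY 1.0353
    t=0.1553 [y] (1,4)
    t=1.1906 [y] (1,5) — stop
  → r_3 = 1.1906
beam 4: φ=0°, α=120°
  cosα=-0.5000 sinα=0.8660 | (1,3) | tMaxX 1.1200 tMaxY 0.1732 | tΔX 2.0000 tΔY 1.1547
    t=0.1732 [y] (1,4)
    t=1.1200 [x] (0,4) — stop
  → r_4 = 1.1200
beam 5: φ=45°, α=165°
  cosα=-0.9659 sinα=0.2588 | (1,3) | tMaxX 0.5798 tMaxY 0.5796 | tΔX 1.0353 tΔY 3.8637
    t=0.5796 [y] (1,4)
    t=0.5798 [x] (0,4) — stop
  → r_5 = 0.5798
beam 6: φ=90°, α=210°
  cosα=-0.8660 sinα=-0.5000 | (1,3) | tMaxX 0.6466 tMaxY 1.7000 | tΔX 1.1547 tΔY 2.0000
    t=0.6466 [x] (0,3) — stop
  → r_6 = 0.6466
beam 7: φ=135°, α=255°
  cosα=-0.2588 sinα=-0.9659 | (1,3) | tMaxX 2.1637 tMaxY 0.8800 | tΔX 3.8637 tΔY 1.0353
    t=0.8800 [y] (1,2)
    t=1.9153 [y] (1,1)
    t=2.1637 [x] (0,1) — stop
  → r_7 = 2.1637

ranges = [0.4555, 2.3000, 1.1906, 1.1200, 0.5798, 0.6466, 2.1637]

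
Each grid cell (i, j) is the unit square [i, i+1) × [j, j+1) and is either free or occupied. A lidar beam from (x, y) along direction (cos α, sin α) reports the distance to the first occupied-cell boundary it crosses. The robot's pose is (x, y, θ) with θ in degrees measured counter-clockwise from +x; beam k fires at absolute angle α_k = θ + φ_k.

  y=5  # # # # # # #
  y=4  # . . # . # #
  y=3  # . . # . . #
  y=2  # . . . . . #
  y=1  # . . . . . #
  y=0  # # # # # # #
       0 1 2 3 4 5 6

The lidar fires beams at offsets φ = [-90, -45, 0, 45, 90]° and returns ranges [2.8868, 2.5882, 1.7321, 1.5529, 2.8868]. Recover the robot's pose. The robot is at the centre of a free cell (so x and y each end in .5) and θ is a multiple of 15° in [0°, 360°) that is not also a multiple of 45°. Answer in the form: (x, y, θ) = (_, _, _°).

The pose lattice has 17·16 = 272 candidates. Test each by forward raycasting.
  (5.5, 1.5, 240°): beam 1 = 5.1962 ≠ 2.8868 ✗
  (1.5, 2.5, 330°): beam 1 = 1.0000 ≠ 2.8868 ✗
  (4.5, 3.5, 240°): beam 1 = 0.5774 ≠ 2.8868 ✗
  (2.5, 2.5, 300°): beam 1 = 1.7321 ≠ 2.8868 ✗
  …
  (3.5, 2.5, 240°): r_1=2.8868, r_2=2.5882, r_3=1.7321, r_4=1.5529, r_5=2.8868 — all match ✓
No second candidate reproduces the full scan.

(x, y, θ) = (3.5, 2.5, 240°)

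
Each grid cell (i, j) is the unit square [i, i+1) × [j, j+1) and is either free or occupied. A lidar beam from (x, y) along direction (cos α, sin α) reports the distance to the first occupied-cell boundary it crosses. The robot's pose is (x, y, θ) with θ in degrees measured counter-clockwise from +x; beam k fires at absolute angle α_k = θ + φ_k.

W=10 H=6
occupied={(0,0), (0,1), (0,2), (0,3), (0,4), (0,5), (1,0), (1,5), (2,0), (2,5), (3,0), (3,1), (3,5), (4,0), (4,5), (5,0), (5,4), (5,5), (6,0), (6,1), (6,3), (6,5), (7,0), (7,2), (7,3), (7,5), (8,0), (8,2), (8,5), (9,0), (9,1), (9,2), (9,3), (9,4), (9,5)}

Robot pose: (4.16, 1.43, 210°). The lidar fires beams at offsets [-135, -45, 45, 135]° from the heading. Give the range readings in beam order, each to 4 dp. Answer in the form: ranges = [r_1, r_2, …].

beam 1: φ=-135°, α=75°
  d=(0.2588,0.9659)  start (4,1)  tX=3.2455 tY=0.5901  stride 1/|dx|=3.8637 1/|dy|=1.0353
    cross y-line → (4,2), t=0.5901
    cross y-line → (4,3), t=1.6254
    cross y-line → (4,4), t=2.6607
    cross x-line → (5,4), t=3.2455 (wall)
  → r_1 = 3.2455
beam 2: φ=-45°, α=165°
  d=(-0.9659,0.2588)  start (4,1)  tX=0.1656 tY=2.2023  stride 1/|dx|=1.0353 1/|dy|=3.8637
    cross x-line → (3,1), t=0.1656 (wall)
  → r_2 = 0.1656
beam 3: φ=45°, α=255°
  d=(-0.2588,-0.9659)  start (4,1)  tX=0.6182 tY=0.4452  stride 1/|dx|=3.8637 1/|dy|=1.0353
    cross y-line → (4,0), t=0.4452 (wall)
  → r_3 = 0.4452
beam 4: φ=135°, α=345°
  d=(0.9659,-0.2588)  start (4,1)  tX=0.8696 tY=1.6614  stride 1/|dx|=1.0353 1/|dy|=3.8637
    cross x-line → (5,1), t=0.8696
    cross y-line → (5,0), t=1.6614 (wall)
  → r_4 = 1.6614

ranges = [3.2455, 0.1656, 0.4452, 1.6614]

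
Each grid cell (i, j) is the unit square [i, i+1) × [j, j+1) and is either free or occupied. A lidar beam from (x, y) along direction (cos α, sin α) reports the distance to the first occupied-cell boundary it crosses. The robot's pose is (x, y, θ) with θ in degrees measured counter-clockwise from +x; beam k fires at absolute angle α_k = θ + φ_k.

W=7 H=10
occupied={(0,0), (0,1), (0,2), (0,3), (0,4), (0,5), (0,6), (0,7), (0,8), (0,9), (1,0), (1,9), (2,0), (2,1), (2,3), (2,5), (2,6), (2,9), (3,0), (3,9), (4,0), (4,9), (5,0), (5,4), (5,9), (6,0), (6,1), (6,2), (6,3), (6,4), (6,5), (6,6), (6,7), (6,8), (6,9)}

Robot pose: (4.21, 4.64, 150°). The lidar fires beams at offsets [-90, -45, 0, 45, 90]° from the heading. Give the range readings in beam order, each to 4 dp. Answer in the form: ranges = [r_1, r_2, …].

ranges = [3.5800, 4.5138, 1.3972, 3.3232, 3.0484]

beam 1: φ=-90°, α=60°
  d=(0.5000,0.8660)  start (4,4)  tX=1.5800 tY=0.4157  stride 1/|dx|=2.0000 1/|dy|=1.1547
    cross y-line → (4,5), t=0.4157
    cross y-line → (4,6), t=1.5704
    cross x-line → (5,6), t=1.5800
    cross y-line → (5,7), t=2.7251
    cross x-line → (6,7), t=3.5800 (wall)
  → r_1 = 3.5800
beam 2: φ=-45°, α=105°
  d=(-0.2588,0.9659)  start (4,4)  tX=0.8114 tY=0.3727  stride 1/|dx|=3.8637 1/|dy|=1.0353
    cross y-line → (4,5), t=0.3727
    cross x-line → (3,5), t=0.8114
    cross y-line → (3,6), t=1.4080
    cross y-line → (3,7), t=2.4433
    cross y-line → (3,8), t=3.4785
    cross y-line → (3,9), t=4.5138 (wall)
  → r_2 = 4.5138
beam 3: φ=0°, α=150°
  d=(-0.8660,0.5000)  start (4,4)  tX=0.2425 tY=0.7200  stride 1/|dx|=1.1547 1/|dy|=2.0000
    cross x-line → (3,4), t=0.2425
    cross y-line → (3,5), t=0.7200
    cross x-line → (2,5), t=1.3972 (wall)
  → r_3 = 1.3972
beam 4: φ=45°, α=195°
  d=(-0.9659,-0.2588)  start (4,4)  tX=0.2174 tY=2.4728  stride 1/|dx|=1.0353 1/|dy|=3.8637
    cross x-line → (3,4), t=0.2174
    cross x-line → (2,4), t=1.2527
    cross x-line → (1,4), t=2.2880
    cross y-line → (1,3), t=2.4728
    cross x-line → (0,3), t=3.3232 (wall)
  → r_4 = 3.3232
beam 5: φ=90°, α=240°
  d=(-0.5000,-0.8660)  start (4,4)  tX=0.4200 tY=0.7390  stride 1/|dx|=2.0000 1/|dy|=1.1547
    cross x-line → (3,4), t=0.4200
    cross y-line → (3,3), t=0.7390
    cross y-line → (3,2), t=1.8937
    cross x-line → (2,2), t=2.4200
    cross y-line → (2,1), t=3.0484 (wall)
  → r_5 = 3.0484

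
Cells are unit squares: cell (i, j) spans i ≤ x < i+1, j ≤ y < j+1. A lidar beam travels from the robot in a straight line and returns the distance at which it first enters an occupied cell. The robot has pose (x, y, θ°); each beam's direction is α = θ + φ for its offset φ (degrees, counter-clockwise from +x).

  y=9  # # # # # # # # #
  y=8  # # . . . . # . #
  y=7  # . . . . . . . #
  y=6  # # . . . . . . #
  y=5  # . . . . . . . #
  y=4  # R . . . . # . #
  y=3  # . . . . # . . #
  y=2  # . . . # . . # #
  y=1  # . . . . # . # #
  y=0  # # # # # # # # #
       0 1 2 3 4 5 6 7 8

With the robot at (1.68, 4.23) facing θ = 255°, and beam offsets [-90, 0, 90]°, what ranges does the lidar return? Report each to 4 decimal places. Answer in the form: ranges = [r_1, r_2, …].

ranges = [0.7040, 2.6273, 3.4371]

beam 1: φ=-90°, α=165°
  d=(-0.9659,0.2588)  start (1,4)  tX=0.7040 tY=2.9751  stride 1/|dx|=1.0353 1/|dy|=3.8637
    cross x-line → (0,4), t=0.7040 (wall)
  → r_1 = 0.7040
beam 2: φ=0°, α=255°
  d=(-0.2588,-0.9659)  start (1,4)  tX=2.6273 tY=0.2381  stride 1/|dx|=3.8637 1/|dy|=1.0353
    cross y-line → (1,3), t=0.2381
    cross y-line → (1,2), t=1.2734
    cross y-line → (1,1), t=2.3087
    cross x-line → (0,1), t=2.6273 (wall)
  → r_2 = 2.6273
beam 3: φ=90°, α=345°
  d=(0.9659,-0.2588)  start (1,4)  tX=0.3313 tY=0.8887  stride 1/|dx|=1.0353 1/|dy|=3.8637
    cross x-line → (2,4), t=0.3313
    cross y-line → (2,3), t=0.8887
    cross x-line → (3,3), t=1.3666
    cross x-line → (4,3), t=2.4018
    cross x-line → (5,3), t=3.4371 (wall)
  → r_3 = 3.4371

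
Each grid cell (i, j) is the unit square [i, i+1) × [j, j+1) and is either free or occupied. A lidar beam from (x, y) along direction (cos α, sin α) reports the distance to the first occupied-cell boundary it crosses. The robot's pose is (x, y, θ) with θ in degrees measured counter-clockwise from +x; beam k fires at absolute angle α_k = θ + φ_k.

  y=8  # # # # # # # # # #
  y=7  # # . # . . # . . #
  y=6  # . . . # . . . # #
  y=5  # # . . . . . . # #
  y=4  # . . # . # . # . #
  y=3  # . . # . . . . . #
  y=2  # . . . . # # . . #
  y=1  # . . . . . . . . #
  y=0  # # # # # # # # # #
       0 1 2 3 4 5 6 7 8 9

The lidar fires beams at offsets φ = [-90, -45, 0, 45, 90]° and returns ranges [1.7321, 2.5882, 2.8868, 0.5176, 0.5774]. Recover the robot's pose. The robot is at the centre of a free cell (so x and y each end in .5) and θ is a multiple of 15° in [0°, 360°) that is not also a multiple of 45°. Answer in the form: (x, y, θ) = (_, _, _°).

Enumerate (i+0.5, j+0.5, θ) over the 43 free cells and 16 admissible headings. For each, cast all 5 beams and compare to the given ranges.
  (5.5, 7.5, 195°): beam 1 = 0.5176 ≠ 1.7321 ✗
  (2.5, 6.5, 150°): beam 1 = 1.0000 ≠ 1.7321 ✗
  (2.5, 6.5, 210°): beam 1 = 1.0000 ≠ 1.7321 ✗
  (1.5, 3.5, 210°): beam 1 = 1.0000 ≠ 1.7321 ✗
  …
  (2.5, 3.5, 300°): r_1=1.7321, r_2=2.5882, r_3=2.8868, r_4=0.5176, r_5=0.5774 — all match ✓
No second candidate reproduces the full scan.

(x, y, θ) = (2.5, 3.5, 300°)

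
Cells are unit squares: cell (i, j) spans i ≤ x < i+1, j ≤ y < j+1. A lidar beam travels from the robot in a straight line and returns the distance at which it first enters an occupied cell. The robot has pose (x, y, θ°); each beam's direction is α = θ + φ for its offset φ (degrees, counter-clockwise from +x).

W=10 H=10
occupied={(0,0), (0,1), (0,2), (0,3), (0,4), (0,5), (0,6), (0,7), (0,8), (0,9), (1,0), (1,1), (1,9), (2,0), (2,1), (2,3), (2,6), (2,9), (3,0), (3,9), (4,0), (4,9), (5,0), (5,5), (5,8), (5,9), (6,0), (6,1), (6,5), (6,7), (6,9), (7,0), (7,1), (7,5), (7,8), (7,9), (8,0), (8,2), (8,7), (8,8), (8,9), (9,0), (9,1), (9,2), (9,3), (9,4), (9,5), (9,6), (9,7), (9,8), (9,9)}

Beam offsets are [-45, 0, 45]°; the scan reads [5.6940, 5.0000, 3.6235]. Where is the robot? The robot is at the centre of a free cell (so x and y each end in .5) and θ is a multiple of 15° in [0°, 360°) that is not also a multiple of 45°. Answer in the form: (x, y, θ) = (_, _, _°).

(x, y, θ) = (6.5, 4.5, 210°)

The pose lattice has 49·16 = 784 candidates. Test each by forward raycasting.
  (4.5, 3.5, 240°): beam 1 = 1.5529 ≠ 5.6940 ✗
  (3.5, 6.5, 240°): beam 1 = 0.5176 ≠ 5.6940 ✗
  (1.5, 2.5, 300°): beam 1 = 0.5176 ≠ 5.6940 ✗
  (3.5, 2.5, 195°): beam 1 = 1.0000 ≠ 5.6940 ✗
  …
  (6.5, 4.5, 210°): r_1=5.6940, r_2=5.0000, r_3=3.6235 — all match ✓
Only this pose fits every beam.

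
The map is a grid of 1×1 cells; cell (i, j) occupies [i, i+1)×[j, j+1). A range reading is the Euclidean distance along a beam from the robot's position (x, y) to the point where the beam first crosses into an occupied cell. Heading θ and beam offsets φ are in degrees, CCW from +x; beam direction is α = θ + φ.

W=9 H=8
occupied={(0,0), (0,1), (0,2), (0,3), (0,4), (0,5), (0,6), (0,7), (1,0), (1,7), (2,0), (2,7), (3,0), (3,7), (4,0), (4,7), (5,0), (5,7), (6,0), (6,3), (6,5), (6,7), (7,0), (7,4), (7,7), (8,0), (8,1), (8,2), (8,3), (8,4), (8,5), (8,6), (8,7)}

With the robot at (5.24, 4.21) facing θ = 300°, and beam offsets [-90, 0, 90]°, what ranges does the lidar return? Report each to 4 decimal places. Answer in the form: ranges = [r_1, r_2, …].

ranges = [4.8959, 3.7066, 1.5800]

beam 1: φ=-90°, α=210°
  cosα=-0.8660 sinα=-0.5000 | (5,4) | tMaxX 0.2771 tMaxY 0.4200 | tΔX 1.1547 tΔY 2.0000
    t=0.2771 [x] (4,4)
    t=0.4200 [y] (4,3)
    t=1.4318 [x] (3,3)
    t=2.4200 [y] (3,2)
    t=2.5865 [x] (2,2)
    t=3.7412 [x] (1,2)
    t=4.4200 [y] (1,1)
    t=4.8959 [x] (0,1) — stop
  → r_1 = 4.8959
beam 2: φ=0°, α=300°
  cosα=0.5000 sinα=-0.8660 | (5,4) | tMaxX 1.5200 tMaxY 0.2425 | tΔX 2.0000 tΔY 1.1547
    t=0.2425 [y] (5,3)
    t=1.3972 [y] (5,2)
    t=1.5200 [x] (6,2)
    t=2.5519 [y] (6,1)
    t=3.5200 [x] (7,1)
    t=3.7066 [y] (7,0) — stop
  → r_2 = 3.7066
beam 3: φ=90°, α=30°
  cosα=0.8660 sinα=0.5000 | (5,4) | tMaxX 0.8776 tMaxY 1.5800 | tΔX 1.1547 tΔY 2.0000
    t=0.8776 [x] (6,4)
    t=1.5800 [y] (6,5) — stop
  → r_3 = 1.5800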